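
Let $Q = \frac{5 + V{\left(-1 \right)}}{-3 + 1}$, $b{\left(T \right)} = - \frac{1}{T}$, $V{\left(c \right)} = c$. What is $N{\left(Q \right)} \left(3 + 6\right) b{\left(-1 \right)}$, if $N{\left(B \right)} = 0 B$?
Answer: $0$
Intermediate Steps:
$Q = -2$ ($Q = \frac{5 - 1}{-3 + 1} = \frac{4}{-2} = 4 \left(- \frac{1}{2}\right) = -2$)
$N{\left(B \right)} = 0$
$N{\left(Q \right)} \left(3 + 6\right) b{\left(-1 \right)} = 0 \left(3 + 6\right) \left(- \frac{1}{-1}\right) = 0 \cdot 9 \left(\left(-1\right) \left(-1\right)\right) = 0 \cdot 9 \cdot 1 = 0 \cdot 9 = 0$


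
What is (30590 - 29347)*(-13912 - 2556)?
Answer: -20469724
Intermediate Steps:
(30590 - 29347)*(-13912 - 2556) = 1243*(-16468) = -20469724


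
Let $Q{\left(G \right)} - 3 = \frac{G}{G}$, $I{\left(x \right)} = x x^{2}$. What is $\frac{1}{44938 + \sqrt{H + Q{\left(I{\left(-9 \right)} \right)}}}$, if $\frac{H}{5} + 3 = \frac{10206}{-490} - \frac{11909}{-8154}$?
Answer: $\frac{2564971164}{115264680323141} - \frac{3 i \sqrt{39036969678}}{115264680323141} \approx 2.2253 \cdot 10^{-5} - 5.1424 \cdot 10^{-9} i$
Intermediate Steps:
$H = - \frac{6383621}{57078}$ ($H = -15 + 5 \left(\frac{10206}{-490} - \frac{11909}{-8154}\right) = -15 + 5 \left(10206 \left(- \frac{1}{490}\right) - - \frac{11909}{8154}\right) = -15 + 5 \left(- \frac{729}{35} + \frac{11909}{8154}\right) = -15 + 5 \left(- \frac{5527451}{285390}\right) = -15 - \frac{5527451}{57078} = - \frac{6383621}{57078} \approx -111.84$)
$I{\left(x \right)} = x^{3}$
$Q{\left(G \right)} = 4$ ($Q{\left(G \right)} = 3 + \frac{G}{G} = 3 + 1 = 4$)
$\frac{1}{44938 + \sqrt{H + Q{\left(I{\left(-9 \right)} \right)}}} = \frac{1}{44938 + \sqrt{- \frac{6383621}{57078} + 4}} = \frac{1}{44938 + \sqrt{- \frac{6155309}{57078}}} = \frac{1}{44938 + \frac{i \sqrt{39036969678}}{19026}}$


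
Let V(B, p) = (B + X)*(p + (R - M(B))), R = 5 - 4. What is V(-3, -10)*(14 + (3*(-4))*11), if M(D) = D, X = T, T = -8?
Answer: -7788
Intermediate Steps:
X = -8
R = 1
V(B, p) = (-8 + B)*(1 + p - B) (V(B, p) = (B - 8)*(p + (1 - B)) = (-8 + B)*(1 + p - B))
V(-3, -10)*(14 + (3*(-4))*11) = (-8 - 1*(-3)² - 8*(-10) + 9*(-3) - 3*(-10))*(14 + (3*(-4))*11) = (-8 - 1*9 + 80 - 27 + 30)*(14 - 12*11) = (-8 - 9 + 80 - 27 + 30)*(14 - 132) = 66*(-118) = -7788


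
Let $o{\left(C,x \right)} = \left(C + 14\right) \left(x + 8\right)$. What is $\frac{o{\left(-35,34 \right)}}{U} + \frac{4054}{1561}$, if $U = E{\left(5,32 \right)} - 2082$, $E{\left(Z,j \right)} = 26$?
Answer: $\frac{4855913}{1604708} \approx 3.026$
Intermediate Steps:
$o{\left(C,x \right)} = \left(8 + x\right) \left(14 + C\right)$ ($o{\left(C,x \right)} = \left(14 + C\right) \left(8 + x\right) = \left(8 + x\right) \left(14 + C\right)$)
$U = -2056$ ($U = 26 - 2082 = -2056$)
$\frac{o{\left(-35,34 \right)}}{U} + \frac{4054}{1561} = \frac{112 + 8 \left(-35\right) + 14 \cdot 34 - 1190}{-2056} + \frac{4054}{1561} = \left(112 - 280 + 476 - 1190\right) \left(- \frac{1}{2056}\right) + 4054 \cdot \frac{1}{1561} = \left(-882\right) \left(- \frac{1}{2056}\right) + \frac{4054}{1561} = \frac{441}{1028} + \frac{4054}{1561} = \frac{4855913}{1604708}$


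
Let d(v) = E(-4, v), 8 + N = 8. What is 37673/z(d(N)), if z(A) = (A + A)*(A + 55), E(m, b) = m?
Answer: -37673/408 ≈ -92.336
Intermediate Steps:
N = 0 (N = -8 + 8 = 0)
d(v) = -4
z(A) = 2*A*(55 + A) (z(A) = (2*A)*(55 + A) = 2*A*(55 + A))
37673/z(d(N)) = 37673/((2*(-4)*(55 - 4))) = 37673/((2*(-4)*51)) = 37673/(-408) = 37673*(-1/408) = -37673/408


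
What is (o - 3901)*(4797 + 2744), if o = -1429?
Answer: -40193530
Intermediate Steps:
(o - 3901)*(4797 + 2744) = (-1429 - 3901)*(4797 + 2744) = -5330*7541 = -40193530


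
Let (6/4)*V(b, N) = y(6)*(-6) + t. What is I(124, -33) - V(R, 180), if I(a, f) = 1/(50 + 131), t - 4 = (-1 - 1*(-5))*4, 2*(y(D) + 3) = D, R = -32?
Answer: -7237/543 ≈ -13.328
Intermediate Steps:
y(D) = -3 + D/2
t = 20 (t = 4 + (-1 - 1*(-5))*4 = 4 + (-1 + 5)*4 = 4 + 4*4 = 4 + 16 = 20)
I(a, f) = 1/181
V(b, N) = 40/3 (V(b, N) = 2*((-3 + (½)*6)*(-6) + 20)/3 = 2*((-3 + 3)*(-6) + 20)/3 = 2*(0*(-6) + 20)/3 = 2*(0 + 20)/3 = (⅔)*20 = 40/3)
I(124, -33) - V(R, 180) = 1/181 - 1*40/3 = 1/181 - 40/3 = -7237/543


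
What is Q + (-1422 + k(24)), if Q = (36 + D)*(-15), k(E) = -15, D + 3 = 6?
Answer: -2022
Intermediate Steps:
D = 3 (D = -3 + 6 = 3)
Q = -585 (Q = (36 + 3)*(-15) = 39*(-15) = -585)
Q + (-1422 + k(24)) = -585 + (-1422 - 15) = -585 - 1437 = -2022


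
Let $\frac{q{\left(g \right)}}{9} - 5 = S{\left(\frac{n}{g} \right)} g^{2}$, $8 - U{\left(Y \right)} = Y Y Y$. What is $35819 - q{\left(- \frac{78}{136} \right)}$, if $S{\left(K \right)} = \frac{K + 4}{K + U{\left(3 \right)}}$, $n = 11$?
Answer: $\frac{15393796961}{430321} \approx 35773.0$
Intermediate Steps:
$U{\left(Y \right)} = 8 - Y^{3}$ ($U{\left(Y \right)} = 8 - Y Y Y = 8 - Y^{2} Y = 8 - Y^{3}$)
$S{\left(K \right)} = \frac{4 + K}{-19 + K}$ ($S{\left(K \right)} = \frac{K + 4}{K + \left(8 - 3^{3}\right)} = \frac{4 + K}{K + \left(8 - 27\right)} = \frac{4 + K}{K - 19} = \frac{4 + K}{-19 + K}$)
$q{\left(g \right)} = 45 + \frac{9 g^{2} \left(4 + \frac{11}{g}\right)}{-19 + \frac{11}{g}}$ ($q{\left(g \right)} = 45 + 9 \frac{4 + \frac{11}{g}}{-19 + \frac{11}{g}} g^{2} = 45 + 9 \frac{g^{2} \left(4 + \frac{11}{g}\right)}{-19 + \frac{11}{g}} = 45 + \frac{9 g^{2} \left(4 + \frac{11}{g}\right)}{-19 + \frac{11}{g}}$)
$35819 - q{\left(- \frac{78}{136} \right)} = 35819 - \frac{9 \left(55 - 95 \left(- \frac{78}{136}\right) + \left(- \frac{78}{136}\right)^{2} \left(11 + 4 \left(- \frac{78}{136}\right)\right)\right)}{11 - 19 \left(- \frac{78}{136}\right)} = 35819 - \frac{9 \left(55 - 95 \left(\left(-78\right) \frac{1}{136}\right) + \left(\left(-78\right) \frac{1}{136}\right)^{2} \left(11 + 4 \left(\left(-78\right) \frac{1}{136}\right)\right)\right)}{11 - 19 \left(\left(-78\right) \frac{1}{136}\right)} = 35819 - \frac{9 \left(55 - - \frac{3705}{68} + \left(- \frac{39}{68}\right)^{2} \left(11 + 4 \left(- \frac{39}{68}\right)\right)\right)}{11 - - \frac{741}{68}} = 35819 - \frac{9 \left(55 + \frac{3705}{68} + \frac{1521 \left(11 - \frac{39}{17}\right)}{4624}\right)}{11 + \frac{741}{68}} = 35819 - \frac{9 \left(55 + \frac{3705}{68} + \frac{1521}{4624} \cdot \frac{148}{17}\right)}{\frac{1489}{68}} = 35819 - 9 \cdot \frac{68}{1489} \left(55 + \frac{3705}{68} + \frac{56277}{19652}\right) = 35819 - 9 \cdot \frac{68}{1489} \cdot \frac{1103941}{9826} = 35819 - \frac{19870938}{430321} = \frac{15393796961}{430321}$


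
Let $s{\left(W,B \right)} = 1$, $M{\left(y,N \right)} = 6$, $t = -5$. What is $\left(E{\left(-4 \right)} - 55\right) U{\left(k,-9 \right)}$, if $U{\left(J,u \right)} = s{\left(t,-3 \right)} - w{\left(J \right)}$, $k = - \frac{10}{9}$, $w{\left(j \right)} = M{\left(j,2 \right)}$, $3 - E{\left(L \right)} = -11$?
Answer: $205$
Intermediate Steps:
$E{\left(L \right)} = 14$ ($E{\left(L \right)} = 3 - -11 = 3 + 11 = 14$)
$w{\left(j \right)} = 6$
$k = - \frac{10}{9}$ ($k = \left(-10\right) \frac{1}{9} = - \frac{10}{9} \approx -1.1111$)
$U{\left(J,u \right)} = -5$ ($U{\left(J,u \right)} = 1 - 6 = -5$)
$\left(E{\left(-4 \right)} - 55\right) U{\left(k,-9 \right)} = \left(14 - 55\right) \left(-5\right) = \left(-41\right) \left(-5\right) = 205$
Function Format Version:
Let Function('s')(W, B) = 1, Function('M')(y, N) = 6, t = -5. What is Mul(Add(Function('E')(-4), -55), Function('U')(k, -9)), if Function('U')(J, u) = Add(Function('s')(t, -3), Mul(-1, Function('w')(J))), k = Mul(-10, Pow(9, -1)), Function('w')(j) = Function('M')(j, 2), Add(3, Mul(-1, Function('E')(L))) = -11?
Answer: 205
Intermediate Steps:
Function('E')(L) = 14 (Function('E')(L) = Add(3, Mul(-1, -11)) = Add(3, 11) = 14)
Function('w')(j) = 6
k = Rational(-10, 9) (k = Mul(-10, Rational(1, 9)) = Rational(-10, 9) ≈ -1.1111)
Function('U')(J, u) = -5 (Function('U')(J, u) = Add(1, Mul(-1, 6)) = Add(1, -6) = -5)
Mul(Add(Function('E')(-4), -55), Function('U')(k, -9)) = Mul(Add(14, -55), -5) = Mul(-41, -5) = 205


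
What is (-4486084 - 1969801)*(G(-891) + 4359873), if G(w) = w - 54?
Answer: -28140737891280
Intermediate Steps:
G(w) = -54 + w
(-4486084 - 1969801)*(G(-891) + 4359873) = (-4486084 - 1969801)*((-54 - 891) + 4359873) = -6455885*(-945 + 4359873) = -6455885*4358928 = -28140737891280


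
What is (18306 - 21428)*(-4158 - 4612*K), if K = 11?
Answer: 171366580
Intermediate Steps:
(18306 - 21428)*(-4158 - 4612*K) = (18306 - 21428)*(-4158 - 4612*11) = -3122*(-4158 - 50732) = -3122*(-54890) = 171366580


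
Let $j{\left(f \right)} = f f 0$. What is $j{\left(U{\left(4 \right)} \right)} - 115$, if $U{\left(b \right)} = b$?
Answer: $-115$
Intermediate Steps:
$j{\left(f \right)} = 0$ ($j{\left(f \right)} = f^{2} \cdot 0 = 0$)
$j{\left(U{\left(4 \right)} \right)} - 115 = 0 - 115 = -115$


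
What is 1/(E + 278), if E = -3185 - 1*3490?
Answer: -1/6397 ≈ -0.00015632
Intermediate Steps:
E = -6675 (E = -3185 - 3490 = -6675)
1/(E + 278) = 1/(-6675 + 278) = 1/(-6397) = -1/6397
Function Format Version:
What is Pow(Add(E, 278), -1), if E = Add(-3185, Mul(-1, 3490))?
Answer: Rational(-1, 6397) ≈ -0.00015632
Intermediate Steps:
E = -6675 (E = Add(-3185, -3490) = -6675)
Pow(Add(E, 278), -1) = Pow(Add(-6675, 278), -1) = Pow(-6397, -1) = Rational(-1, 6397)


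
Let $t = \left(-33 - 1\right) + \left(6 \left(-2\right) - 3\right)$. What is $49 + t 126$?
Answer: $-6125$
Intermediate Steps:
$t = -49$ ($t = -34 - 15 = -49$)
$49 + t 126 = 49 - 6174 = -6125$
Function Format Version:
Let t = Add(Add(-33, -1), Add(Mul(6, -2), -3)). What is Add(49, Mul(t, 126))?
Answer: -6125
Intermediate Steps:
t = -49 (t = Add(-34, Add(-12, -3)) = Add(-34, -15) = -49)
Add(49, Mul(t, 126)) = Add(49, Mul(-49, 126)) = Add(49, -6174) = -6125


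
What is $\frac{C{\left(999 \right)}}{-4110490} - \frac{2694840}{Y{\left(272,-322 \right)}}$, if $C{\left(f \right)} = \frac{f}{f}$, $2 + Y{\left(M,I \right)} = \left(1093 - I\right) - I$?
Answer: $- \frac{2215422574667}{1426340030} \approx -1553.2$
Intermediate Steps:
$Y{\left(M,I \right)} = 1091 - 2 I$ ($Y{\left(M,I \right)} = -2 - \left(-1093 + 2 I\right) = 1091 - 2 I$)
$C{\left(f \right)} = 1$
$\frac{C{\left(999 \right)}}{-4110490} - \frac{2694840}{Y{\left(272,-322 \right)}} = 1 \frac{1}{-4110490} - \frac{2694840}{1091 - -644} = 1 \left(- \frac{1}{4110490}\right) - \frac{2694840}{1091 + 644} = - \frac{1}{4110490} - \frac{2694840}{1735} = - \frac{1}{4110490} - \frac{538968}{347} = - \frac{2215422574667}{1426340030}$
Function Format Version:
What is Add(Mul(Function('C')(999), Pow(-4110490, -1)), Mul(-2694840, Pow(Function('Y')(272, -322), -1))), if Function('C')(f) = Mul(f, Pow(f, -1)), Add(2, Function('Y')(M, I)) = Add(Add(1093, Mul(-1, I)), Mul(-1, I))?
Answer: Rational(-2215422574667, 1426340030) ≈ -1553.2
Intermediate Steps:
Function('Y')(M, I) = Add(1091, Mul(-2, I)) (Function('Y')(M, I) = Add(-2, Add(Add(1093, Mul(-1, I)), Mul(-1, I))) = Add(-2, Add(1093, Mul(-2, I))) = Add(1091, Mul(-2, I)))
Function('C')(f) = 1
Add(Mul(Function('C')(999), Pow(-4110490, -1)), Mul(-2694840, Pow(Function('Y')(272, -322), -1))) = Add(Mul(1, Pow(-4110490, -1)), Mul(-2694840, Pow(Add(1091, Mul(-2, -322)), -1))) = Add(Mul(1, Rational(-1, 4110490)), Mul(-2694840, Pow(Add(1091, 644), -1))) = Add(Rational(-1, 4110490), Mul(-2694840, Pow(1735, -1))) = Add(Rational(-1, 4110490), Mul(-2694840, Rational(1, 1735))) = Add(Rational(-1, 4110490), Rational(-538968, 347)) = Rational(-2215422574667, 1426340030)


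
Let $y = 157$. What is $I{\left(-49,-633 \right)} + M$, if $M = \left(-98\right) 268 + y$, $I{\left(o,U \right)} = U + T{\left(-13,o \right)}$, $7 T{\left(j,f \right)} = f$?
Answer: $-26747$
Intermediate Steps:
$T{\left(j,f \right)} = \frac{f}{7}$
$I{\left(o,U \right)} = U + \frac{o}{7}$
$M = -26107$ ($M = \left(-98\right) 268 + 157 = -26264 + 157 = -26107$)
$I{\left(-49,-633 \right)} + M = \left(-633 + \frac{1}{7} \left(-49\right)\right) - 26107 = \left(-633 - 7\right) - 26107 = -640 - 26107 = -26747$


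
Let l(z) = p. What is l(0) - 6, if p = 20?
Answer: 14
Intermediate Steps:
l(z) = 20
l(0) - 6 = 20 - 6 = 14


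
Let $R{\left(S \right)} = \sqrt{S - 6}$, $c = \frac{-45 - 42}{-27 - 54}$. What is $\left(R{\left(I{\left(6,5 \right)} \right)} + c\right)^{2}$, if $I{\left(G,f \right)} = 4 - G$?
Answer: $- \frac{4991}{729} + \frac{116 i \sqrt{2}}{27} \approx -6.8464 + 6.0759 i$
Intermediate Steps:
$c = \frac{29}{27}$ ($c = - \frac{87}{-81} = \left(-87\right) \left(- \frac{1}{81}\right) = \frac{29}{27} \approx 1.0741$)
$R{\left(S \right)} = \sqrt{-6 + S}$
$\left(R{\left(I{\left(6,5 \right)} \right)} + c\right)^{2} = \left(\sqrt{-6 + \left(4 - 6\right)} + \frac{29}{27}\right)^{2} = \left(\sqrt{-6 - 2} + \frac{29}{27}\right)^{2} = \left(\sqrt{-8} + \frac{29}{27}\right)^{2} = \left(2 i \sqrt{2} + \frac{29}{27}\right)^{2} = \left(\frac{29}{27} + 2 i \sqrt{2}\right)^{2}$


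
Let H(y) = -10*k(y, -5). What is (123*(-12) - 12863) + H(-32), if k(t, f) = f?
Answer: -14289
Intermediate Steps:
H(y) = 50 (H(y) = -10*(-5) = 50)
(123*(-12) - 12863) + H(-32) = (123*(-12) - 12863) + 50 = (-1476 - 12863) + 50 = -14339 + 50 = -14289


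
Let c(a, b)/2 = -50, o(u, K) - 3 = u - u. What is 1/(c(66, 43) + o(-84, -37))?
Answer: -1/97 ≈ -0.010309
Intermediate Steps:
o(u, K) = 3 (o(u, K) = 3 + (u - u) = 3 + 0 = 3)
c(a, b) = -100 (c(a, b) = 2*(-50) = -100)
1/(c(66, 43) + o(-84, -37)) = 1/(-100 + 3) = 1/(-97) = -1/97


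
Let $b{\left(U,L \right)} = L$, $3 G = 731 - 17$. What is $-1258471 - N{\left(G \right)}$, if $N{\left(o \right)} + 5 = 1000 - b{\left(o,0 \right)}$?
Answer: $-1259466$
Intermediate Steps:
$G = 238$ ($G = \frac{731 - 17}{3} = \frac{1}{3} \cdot 714 = 238$)
$N{\left(o \right)} = 995$ ($N{\left(o \right)} = -5 + \left(1000 - 0\right) = -5 + \left(1000 + 0\right) = -5 + 1000 = 995$)
$-1258471 - N{\left(G \right)} = -1258471 - 995 = -1259466$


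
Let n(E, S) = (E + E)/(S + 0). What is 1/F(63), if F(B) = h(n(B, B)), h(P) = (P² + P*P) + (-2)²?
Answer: 1/12 ≈ 0.083333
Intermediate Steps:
n(E, S) = 2*E/S (n(E, S) = (2*E)/S = 2*E/S)
h(P) = 4 + 2*P² (h(P) = (P² + P²) + 4 = 2*P² + 4 = 4 + 2*P²)
F(B) = 12 (F(B) = 4 + 2*(2*B/B)² = 4 + 2*2² = 4 + 2*4 = 4 + 8 = 12)
1/F(63) = 1/12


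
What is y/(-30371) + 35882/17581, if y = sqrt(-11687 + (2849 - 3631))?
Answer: 35882/17581 - I*sqrt(12469)/30371 ≈ 2.041 - 0.0036767*I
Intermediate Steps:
y = I*sqrt(12469) (y = sqrt(-11687 - 782) = sqrt(-12469) = I*sqrt(12469) ≈ 111.66*I)
y/(-30371) + 35882/17581 = (I*sqrt(12469))/(-30371) + 35882/17581 = (I*sqrt(12469))*(-1/30371) + 35882*(1/17581) = -I*sqrt(12469)/30371 + 35882/17581 = 35882/17581 - I*sqrt(12469)/30371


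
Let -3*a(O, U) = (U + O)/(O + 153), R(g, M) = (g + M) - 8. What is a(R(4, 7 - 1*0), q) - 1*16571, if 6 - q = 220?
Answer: -7755017/468 ≈ -16571.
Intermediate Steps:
q = -214 (q = 6 - 1*220 = 6 - 220 = -214)
R(g, M) = -8 + M + g (R(g, M) = (M + g) - 8 = -8 + M + g)
a(O, U) = -(O + U)/(3*(153 + O)) (a(O, U) = -(U + O)/(3*(O + 153)) = -(O + U)/(3*(153 + O)))
a(R(4, 7 - 1*0), q) - 1*16571 = (-(-8 + (7 - 1*0) + 4) - 1*(-214))/(3*(153 + (-8 + (7 - 1*0) + 4))) - 1*16571 = (-(-8 + (7 + 0) + 4) + 214)/(3*(153 + (-8 + (7 + 0) + 4))) - 16571 = (-(-8 + 7 + 4) + 214)/(3*(153 + (-8 + 7 + 4))) - 16571 = (-1*3 + 214)/(3*(153 + 3)) - 16571 = (1/3)*(-3 + 214)/156 - 16571 = (1/3)*(1/156)*211 - 16571 = 211/468 - 16571 = -7755017/468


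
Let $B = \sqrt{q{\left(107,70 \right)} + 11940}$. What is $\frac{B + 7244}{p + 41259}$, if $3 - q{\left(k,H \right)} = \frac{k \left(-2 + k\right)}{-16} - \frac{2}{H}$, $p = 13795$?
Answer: $\frac{3622}{27527} + \frac{\sqrt{247846235}}{7707560} \approx 0.13362$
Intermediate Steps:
$q{\left(k,H \right)} = 3 + \frac{2}{H} + \frac{k \left(-2 + k\right)}{16}$ ($q{\left(k,H \right)} = 3 - \left(\frac{k \left(-2 + k\right)}{-16} - \frac{2}{H}\right) = 3 - \left(k \left(-2 + k\right) \left(- \frac{1}{16}\right) - \frac{2}{H}\right) = 3 - \left(- \frac{k \left(-2 + k\right)}{16} - \frac{2}{H}\right) = 3 - \left(- \frac{2}{H} - \frac{k \left(-2 + k\right)}{16}\right) = 3 + \left(\frac{2}{H} + \frac{k \left(-2 + k\right)}{16}\right) = 3 + \frac{2}{H} + \frac{k \left(-2 + k\right)}{16}$)
$B = \frac{\sqrt{247846235}}{140}$ ($B = \sqrt{\left(3 + \frac{2}{70} - \frac{107}{8} + \frac{107^{2}}{16}\right) + 11940} = \sqrt{\left(3 + 2 \cdot \frac{1}{70} - \frac{107}{8} + \frac{1}{16} \cdot 11449\right) + 11940} = \sqrt{\left(3 + \frac{1}{35} - \frac{107}{8} + \frac{11449}{16}\right) + 11940} = \sqrt{\frac{394921}{560} + 11940} = \sqrt{\frac{7081321}{560}} = \frac{\sqrt{247846235}}{140} \approx 112.45$)
$\frac{B + 7244}{p + 41259} = \frac{\frac{\sqrt{247846235}}{140} + 7244}{13795 + 41259} = \frac{7244 + \frac{\sqrt{247846235}}{140}}{55054} = \left(7244 + \frac{\sqrt{247846235}}{140}\right) \frac{1}{55054} = \frac{3622}{27527} + \frac{\sqrt{247846235}}{7707560}$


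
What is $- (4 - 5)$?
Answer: $1$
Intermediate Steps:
$- (4 - 5) = \left(-1\right) \left(-1\right) = 1$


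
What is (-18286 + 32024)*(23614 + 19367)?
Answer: 590472978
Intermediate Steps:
(-18286 + 32024)*(23614 + 19367) = 13738*42981 = 590472978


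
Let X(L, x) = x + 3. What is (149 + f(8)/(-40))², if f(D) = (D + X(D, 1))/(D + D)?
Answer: 568202569/25600 ≈ 22195.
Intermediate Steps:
X(L, x) = 3 + x
f(D) = (4 + D)/(2*D) (f(D) = (D + (3 + 1))/(D + D) = (D + 4)/((2*D)) = (4 + D)*(1/(2*D)) = (4 + D)/(2*D))
(149 + f(8)/(-40))² = (149 + ((½)*(4 + 8)/8)/(-40))² = (149 + ((½)*(⅛)*12)*(-1/40))² = (149 + (¾)*(-1/40))² = (149 - 3/160)² = (23837/160)² = 568202569/25600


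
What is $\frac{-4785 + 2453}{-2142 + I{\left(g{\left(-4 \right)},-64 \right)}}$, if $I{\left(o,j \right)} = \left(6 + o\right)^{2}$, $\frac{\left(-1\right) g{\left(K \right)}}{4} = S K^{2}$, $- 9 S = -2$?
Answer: $\frac{94446}{84013} \approx 1.1242$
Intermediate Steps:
$S = \frac{2}{9}$ ($S = \left(- \frac{1}{9}\right) \left(-2\right) = \frac{2}{9} \approx 0.22222$)
$g{\left(K \right)} = - \frac{8 K^{2}}{9}$ ($g{\left(K \right)} = - 4 \frac{2 K^{2}}{9} = - \frac{8 K^{2}}{9}$)
$\frac{-4785 + 2453}{-2142 + I{\left(g{\left(-4 \right)},-64 \right)}} = \frac{-4785 + 2453}{-2142 + \left(6 - \frac{8 \left(-4\right)^{2}}{9}\right)^{2}} = - \frac{2332}{-2142 + \left(6 - \frac{128}{9}\right)^{2}} = - \frac{2332}{-2142 + \left(- \frac{74}{9}\right)^{2}} = - \frac{2332}{-2142 + \frac{5476}{81}} = - \frac{2332}{- \frac{168026}{81}} = \left(-2332\right) \left(- \frac{81}{168026}\right) = \frac{94446}{84013}$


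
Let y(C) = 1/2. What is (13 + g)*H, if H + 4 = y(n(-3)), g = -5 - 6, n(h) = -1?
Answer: -7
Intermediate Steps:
g = -11
y(C) = ½
H = -7/2 (H = -4 + ½ = -7/2 ≈ -3.5000)
(13 + g)*H = (13 - 11)*(-7/2) = 2*(-7/2) = -7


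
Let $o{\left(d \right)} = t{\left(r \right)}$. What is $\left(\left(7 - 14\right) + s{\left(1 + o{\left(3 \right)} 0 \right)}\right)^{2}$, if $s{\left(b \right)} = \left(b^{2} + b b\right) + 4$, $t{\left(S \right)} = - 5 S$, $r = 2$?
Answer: $1$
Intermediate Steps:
$o{\left(d \right)} = -10$ ($o{\left(d \right)} = \left(-5\right) 2 = -10$)
$s{\left(b \right)} = 4 + 2 b^{2}$ ($s{\left(b \right)} = \left(b^{2} + b^{2}\right) + 4 = 2 b^{2} + 4 = 4 + 2 b^{2}$)
$\left(\left(7 - 14\right) + s{\left(1 + o{\left(3 \right)} 0 \right)}\right)^{2} = \left(\left(7 - 14\right) + \left(4 + 2 \left(1 - 0\right)^{2}\right)\right)^{2} = \left(\left(7 - 14\right) + \left(4 + 2 \left(1 + 0\right)^{2}\right)\right)^{2} = \left(-7 + \left(4 + 2 \cdot 1^{2}\right)\right)^{2} = \left(-7 + \left(4 + 2 \cdot 1\right)\right)^{2} = \left(-7 + \left(4 + 2\right)\right)^{2} = \left(-7 + 6\right)^{2} = \left(-1\right)^{2} = 1$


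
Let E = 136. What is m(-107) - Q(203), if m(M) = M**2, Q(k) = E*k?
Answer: -16159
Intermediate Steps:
Q(k) = 136*k
m(-107) - Q(203) = (-107)**2 - 136*203 = 11449 - 1*27608 = 11449 - 27608 = -16159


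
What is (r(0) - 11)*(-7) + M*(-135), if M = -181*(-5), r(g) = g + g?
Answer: -122098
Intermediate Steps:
r(g) = 2*g
M = 905
(r(0) - 11)*(-7) + M*(-135) = (2*0 - 11)*(-7) + 905*(-135) = (0 - 11)*(-7) - 122175 = -11*(-7) - 122175 = 77 - 122175 = -122098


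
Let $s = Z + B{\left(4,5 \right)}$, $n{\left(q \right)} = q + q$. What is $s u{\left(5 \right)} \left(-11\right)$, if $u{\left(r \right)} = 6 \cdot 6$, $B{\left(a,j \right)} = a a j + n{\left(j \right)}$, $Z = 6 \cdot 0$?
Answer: $-35640$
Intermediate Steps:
$n{\left(q \right)} = 2 q$
$Z = 0$
$B{\left(a,j \right)} = 2 j + j a^{2}$ ($B{\left(a,j \right)} = a a j + 2 j = a^{2} j + 2 j = j a^{2} + 2 j = 2 j + j a^{2}$)
$s = 90$ ($s = 0 + 5 \left(2 + 4^{2}\right) = 0 + 5 \left(2 + 16\right) = 0 + 5 \cdot 18 = 0 + 90 = 90$)
$u{\left(r \right)} = 36$
$s u{\left(5 \right)} \left(-11\right) = 90 \cdot 36 \left(-11\right) = 3240 \left(-11\right) = -35640$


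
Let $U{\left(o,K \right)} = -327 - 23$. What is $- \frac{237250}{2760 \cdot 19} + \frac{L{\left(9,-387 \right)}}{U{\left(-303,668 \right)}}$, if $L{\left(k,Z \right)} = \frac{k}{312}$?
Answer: $- \frac{215901433}{47720400} \approx -4.5243$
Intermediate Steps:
$L{\left(k,Z \right)} = \frac{k}{312}$ ($L{\left(k,Z \right)} = k \frac{1}{312} = \frac{k}{312}$)
$U{\left(o,K \right)} = -350$ ($U{\left(o,K \right)} = -327 - 23 = -350$)
$- \frac{237250}{2760 \cdot 19} + \frac{L{\left(9,-387 \right)}}{U{\left(-303,668 \right)}} = - \frac{237250}{2760 \cdot 19} + \frac{\frac{1}{312} \cdot 9}{-350} = - \frac{237250}{52440} + \frac{3}{104} \left(- \frac{1}{350}\right) = \left(-237250\right) \frac{1}{52440} - \frac{3}{36400} = - \frac{23725}{5244} - \frac{3}{36400} = - \frac{215901433}{47720400}$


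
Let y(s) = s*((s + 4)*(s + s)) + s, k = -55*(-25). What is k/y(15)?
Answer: 275/1713 ≈ 0.16054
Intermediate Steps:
k = 1375
y(s) = s + 2*s**2*(4 + s) (y(s) = s*((4 + s)*(2*s)) + s = s*(2*s*(4 + s)) + s = 2*s**2*(4 + s) + s = s + 2*s**2*(4 + s))
k/y(15) = 1375/((15*(1 + 2*15**2 + 8*15))) = 1375/((15*(1 + 2*225 + 120))) = 1375/((15*(1 + 450 + 120))) = 1375/((15*571)) = 1375/8565 = 1375*(1/8565) = 275/1713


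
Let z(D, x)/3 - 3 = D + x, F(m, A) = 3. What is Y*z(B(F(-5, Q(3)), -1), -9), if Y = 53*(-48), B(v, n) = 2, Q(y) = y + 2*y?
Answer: 30528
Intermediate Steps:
Q(y) = 3*y
Y = -2544
z(D, x) = 9 + 3*D + 3*x (z(D, x) = 9 + 3*(D + x) = 9 + (3*D + 3*x) = 9 + 3*D + 3*x)
Y*z(B(F(-5, Q(3)), -1), -9) = -2544*(9 + 3*2 + 3*(-9)) = -2544*(9 + 6 - 27) = -2544*(-12) = 30528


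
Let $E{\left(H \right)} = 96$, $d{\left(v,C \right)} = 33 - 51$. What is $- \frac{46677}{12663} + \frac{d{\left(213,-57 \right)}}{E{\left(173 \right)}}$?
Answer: $- \frac{261607}{67536} \approx -3.8736$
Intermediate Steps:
$d{\left(v,C \right)} = -18$
$- \frac{46677}{12663} + \frac{d{\left(213,-57 \right)}}{E{\left(173 \right)}} = - \frac{46677}{12663} - \frac{18}{96} = \left(-46677\right) \frac{1}{12663} - \frac{3}{16} = - \frac{15559}{4221} - \frac{3}{16} = - \frac{261607}{67536}$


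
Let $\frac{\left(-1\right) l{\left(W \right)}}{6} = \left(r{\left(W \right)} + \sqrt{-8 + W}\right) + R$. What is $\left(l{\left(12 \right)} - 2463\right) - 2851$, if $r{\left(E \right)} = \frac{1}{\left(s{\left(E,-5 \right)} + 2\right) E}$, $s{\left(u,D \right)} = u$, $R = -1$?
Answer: $- \frac{148961}{28} \approx -5320.0$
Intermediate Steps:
$r{\left(E \right)} = \frac{1}{E \left(2 + E\right)}$ ($r{\left(E \right)} = \frac{1}{\left(E + 2\right) E} = \frac{1}{\left(2 + E\right) E} = \frac{1}{E \left(2 + E\right)}$)
$l{\left(W \right)} = 6 - 6 \sqrt{-8 + W} - \frac{6}{W \left(2 + W\right)}$ ($l{\left(W \right)} = - 6 \left(\left(\frac{1}{W \left(2 + W\right)} + \sqrt{-8 + W}\right) - 1\right) = - 6 \left(\left(\sqrt{-8 + W} + \frac{1}{W \left(2 + W\right)}\right) - 1\right) = - 6 \left(-1 + \sqrt{-8 + W} + \frac{1}{W \left(2 + W\right)}\right) = 6 - 6 \sqrt{-8 + W} - \frac{6}{W \left(2 + W\right)}$)
$\left(l{\left(12 \right)} - 2463\right) - 2851 = \left(\frac{6 \left(-1 + 12 \left(1 - \sqrt{-8 + 12}\right) \left(2 + 12\right)\right)}{12 \left(2 + 12\right)} - 2463\right) - 2851 = \left(6 \cdot \frac{1}{12} \cdot \frac{1}{14} \left(-1 + 12 \left(1 - \sqrt{4}\right) 14\right) - 2463\right) - 2851 = \left(6 \cdot \frac{1}{12} \cdot \frac{1}{14} \left(-1 + 12 \left(1 - 2\right) 14\right) - 2463\right) - 2851 = \left(6 \cdot \frac{1}{12} \cdot \frac{1}{14} \left(-1 + 12 \left(-1\right) 14\right) - 2463\right) - 2851 = \left(6 \cdot \frac{1}{12} \cdot \frac{1}{14} \left(-1 - 168\right) - 2463\right) - 2851 = \left(6 \cdot \frac{1}{12} \cdot \frac{1}{14} \left(-169\right) - 2463\right) - 2851 = \left(- \frac{169}{28} - 2463\right) - 2851 = - \frac{69133}{28} - 2851 = - \frac{148961}{28}$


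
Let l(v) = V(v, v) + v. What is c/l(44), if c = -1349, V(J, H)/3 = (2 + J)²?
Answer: -1349/6392 ≈ -0.21105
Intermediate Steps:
V(J, H) = 3*(2 + J)²
l(v) = v + 3*(2 + v)² (l(v) = 3*(2 + v)² + v = v + 3*(2 + v)²)
c/l(44) = -1349/(44 + 3*(2 + 44)²) = -1349/(44 + 3*46²) = -1349/(44 + 3*2116) = -1349/(44 + 6348) = -1349/6392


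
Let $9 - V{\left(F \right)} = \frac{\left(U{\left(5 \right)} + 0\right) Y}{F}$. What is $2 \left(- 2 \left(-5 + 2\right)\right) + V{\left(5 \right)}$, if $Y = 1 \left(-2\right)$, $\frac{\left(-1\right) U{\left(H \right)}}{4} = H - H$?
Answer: $21$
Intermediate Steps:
$U{\left(H \right)} = 0$ ($U{\left(H \right)} = - 4 \left(H - H\right) = \left(-4\right) 0 = 0$)
$Y = -2$
$V{\left(F \right)} = 9$ ($V{\left(F \right)} = 9 - \frac{\left(0 + 0\right) \left(-2\right)}{F} = 9 - \frac{0 \left(-2\right)}{F} = 9 - \frac{0}{F} = 9 - 0 = 9 + 0 = 9$)
$2 \left(- 2 \left(-5 + 2\right)\right) + V{\left(5 \right)} = 2 \left(- 2 \left(-5 + 2\right)\right) + 9 = 2 \left(\left(-2\right) \left(-3\right)\right) + 9 = 2 \cdot 6 + 9 = 12 + 9 = 21$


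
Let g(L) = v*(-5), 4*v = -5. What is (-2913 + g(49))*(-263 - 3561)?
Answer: 11115412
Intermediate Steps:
v = -5/4 (v = (1/4)*(-5) = -5/4 ≈ -1.2500)
g(L) = 25/4 (g(L) = -5/4*(-5) = 25/4)
(-2913 + g(49))*(-263 - 3561) = (-2913 + 25/4)*(-263 - 3561) = -11627/4*(-3824) = 11115412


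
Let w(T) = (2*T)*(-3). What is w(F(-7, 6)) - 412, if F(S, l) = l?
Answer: -448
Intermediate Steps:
w(T) = -6*T
w(F(-7, 6)) - 412 = -6*6 - 412 = -36 - 412 = -448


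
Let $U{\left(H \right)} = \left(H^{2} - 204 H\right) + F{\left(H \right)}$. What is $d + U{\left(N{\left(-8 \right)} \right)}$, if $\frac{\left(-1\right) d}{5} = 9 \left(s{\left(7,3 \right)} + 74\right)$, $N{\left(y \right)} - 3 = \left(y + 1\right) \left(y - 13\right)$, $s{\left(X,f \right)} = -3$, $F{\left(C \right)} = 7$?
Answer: $-11288$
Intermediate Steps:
$N{\left(y \right)} = 3 + \left(1 + y\right) \left(-13 + y\right)$ ($N{\left(y \right)} = 3 + \left(y + 1\right) \left(y - 13\right) = 3 + \left(1 + y\right) \left(-13 + y\right)$)
$d = -3195$ ($d = - 5 \cdot 9 \left(-3 + 74\right) = - 5 \cdot 9 \cdot 71 = \left(-5\right) 639 = -3195$)
$U{\left(H \right)} = 7 + H^{2} - 204 H$ ($U{\left(H \right)} = \left(H^{2} - 204 H\right) + 7 = 7 + H^{2} - 204 H$)
$d + U{\left(N{\left(-8 \right)} \right)} = -3195 + \left(7 + \left(-10 + \left(-8\right)^{2} - -96\right)^{2} - 204 \left(-10 + \left(-8\right)^{2} - -96\right)\right) = -3195 + \left(7 + \left(-10 + 64 + 96\right)^{2} - 204 \left(-10 + 64 + 96\right)\right) = -3195 + \left(7 + 150^{2} - 30600\right) = -3195 + \left(7 + 22500 - 30600\right) = -3195 - 8093 = -11288$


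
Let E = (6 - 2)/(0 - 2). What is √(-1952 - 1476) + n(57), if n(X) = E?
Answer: -2 + 2*I*√857 ≈ -2.0 + 58.549*I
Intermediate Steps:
E = -2 (E = 4/(-2) = 4*(-½) = -2)
n(X) = -2
√(-1952 - 1476) + n(57) = √(-1952 - 1476) - 2 = √(-3428) - 2 = 2*I*√857 - 2 = -2 + 2*I*√857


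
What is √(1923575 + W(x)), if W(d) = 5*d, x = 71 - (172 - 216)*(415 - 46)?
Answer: 3*√222790 ≈ 1416.0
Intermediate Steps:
x = 16307 (x = 71 - (-44)*369 = 71 - 1*(-16236) = 71 + 16236 = 16307)
√(1923575 + W(x)) = √(1923575 + 5*16307) = √(1923575 + 81535) = √2005110 = 3*√222790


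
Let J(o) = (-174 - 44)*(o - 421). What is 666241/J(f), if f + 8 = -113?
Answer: 666241/118156 ≈ 5.6387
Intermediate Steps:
f = -121 (f = -8 - 113 = -121)
J(o) = 91778 - 218*o (J(o) = -218*(-421 + o) = 91778 - 218*o)
666241/J(f) = 666241/(91778 - 218*(-121)) = 666241/(91778 + 26378) = 666241/118156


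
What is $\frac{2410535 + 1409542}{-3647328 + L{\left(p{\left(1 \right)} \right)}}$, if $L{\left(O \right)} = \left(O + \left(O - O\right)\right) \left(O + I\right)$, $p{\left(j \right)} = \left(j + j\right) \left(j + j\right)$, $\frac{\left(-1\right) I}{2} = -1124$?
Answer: $- \frac{3820077}{3638320} \approx -1.05$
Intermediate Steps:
$I = 2248$ ($I = \left(-2\right) \left(-1124\right) = 2248$)
$p{\left(j \right)} = 4 j^{2}$ ($p{\left(j \right)} = 2 j 2 j = 4 j^{2}$)
$L{\left(O \right)} = O \left(2248 + O\right)$ ($L{\left(O \right)} = \left(O + \left(O - O\right)\right) \left(O + 2248\right) = \left(O + 0\right) \left(2248 + O\right) = O \left(2248 + O\right)$)
$\frac{2410535 + 1409542}{-3647328 + L{\left(p{\left(1 \right)} \right)}} = \frac{2410535 + 1409542}{-3647328 + 4 \cdot 1^{2} \left(2248 + 4 \cdot 1^{2}\right)} = \frac{3820077}{-3647328 + 4 \cdot 1 \left(2248 + 4 \cdot 1\right)} = \frac{3820077}{-3647328 + 4 \left(2248 + 4\right)} = \frac{3820077}{-3647328 + 4 \cdot 2252} = \frac{3820077}{-3647328 + 9008} = \frac{3820077}{-3638320} = 3820077 \left(- \frac{1}{3638320}\right) = - \frac{3820077}{3638320}$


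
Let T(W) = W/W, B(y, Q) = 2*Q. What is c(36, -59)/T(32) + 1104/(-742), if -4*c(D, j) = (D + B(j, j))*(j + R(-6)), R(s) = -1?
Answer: -456882/371 ≈ -1231.5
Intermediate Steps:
T(W) = 1
c(D, j) = -(-1 + j)*(D + 2*j)/4 (c(D, j) = -(D + 2*j)*(j - 1)/4 = -(D + 2*j)*(-1 + j)/4 = -(-1 + j)*(D + 2*j)/4)
c(36, -59)/T(32) + 1104/(-742) = ((1/2)*(-59) - 1/2*(-59)**2 + (1/4)*36 - 1/4*36*(-59))/1 + 1104/(-742) = (-59/2 - 1/2*3481 + 9 + 531)*1 + 1104*(-1/742) = (-59/2 - 3481/2 + 9 + 531)*1 - 552/371 = -1230*1 - 552/371 = -1230 - 552/371 = -456882/371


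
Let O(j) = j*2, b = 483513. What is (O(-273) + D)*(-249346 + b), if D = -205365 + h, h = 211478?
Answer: 1303607689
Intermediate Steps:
O(j) = 2*j
D = 6113 (D = -205365 + 211478 = 6113)
(O(-273) + D)*(-249346 + b) = (2*(-273) + 6113)*(-249346 + 483513) = (-546 + 6113)*234167 = 5567*234167 = 1303607689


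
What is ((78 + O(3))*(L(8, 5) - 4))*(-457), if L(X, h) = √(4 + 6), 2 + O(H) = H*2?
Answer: 149896 - 37474*√10 ≈ 31393.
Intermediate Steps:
O(H) = -2 + 2*H (O(H) = -2 + H*2 = -2 + 2*H)
L(X, h) = √10
((78 + O(3))*(L(8, 5) - 4))*(-457) = ((78 + (-2 + 2*3))*(√10 - 4))*(-457) = ((78 + (-2 + 6))*(-4 + √10))*(-457) = ((78 + 4)*(-4 + √10))*(-457) = (82*(-4 + √10))*(-457) = (-328 + 82*√10)*(-457) = 149896 - 37474*√10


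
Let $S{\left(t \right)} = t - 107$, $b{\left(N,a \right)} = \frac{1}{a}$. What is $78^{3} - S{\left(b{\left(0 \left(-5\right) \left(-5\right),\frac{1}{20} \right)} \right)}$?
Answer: $474639$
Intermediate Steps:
$S{\left(t \right)} = -107 + t$ ($S{\left(t \right)} = t - 107 = -107 + t$)
$78^{3} - S{\left(b{\left(0 \left(-5\right) \left(-5\right),\frac{1}{20} \right)} \right)} = 78^{3} - \left(-107 + \frac{1}{\frac{1}{20}}\right) = 474552 - \left(-107 + \frac{1}{\frac{1}{20}}\right) = 474552 - \left(-107 + 20\right) = 474552 - -87 = 474552 + 87 = 474639$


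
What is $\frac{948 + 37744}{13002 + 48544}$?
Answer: $\frac{19346}{30773} \approx 0.62867$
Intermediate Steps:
$\frac{948 + 37744}{13002 + 48544} = \frac{38692}{61546} = 38692 \cdot \frac{1}{61546} = \frac{19346}{30773}$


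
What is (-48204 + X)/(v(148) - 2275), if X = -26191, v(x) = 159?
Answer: 74395/2116 ≈ 35.158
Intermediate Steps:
(-48204 + X)/(v(148) - 2275) = (-48204 - 26191)/(159 - 2275) = -74395/(-2116) = -74395*(-1/2116) = 74395/2116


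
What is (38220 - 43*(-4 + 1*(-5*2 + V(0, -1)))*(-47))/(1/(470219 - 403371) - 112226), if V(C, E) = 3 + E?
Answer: -311244288/2500694549 ≈ -0.12446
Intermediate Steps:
(38220 - 43*(-4 + 1*(-5*2 + V(0, -1)))*(-47))/(1/(470219 - 403371) - 112226) = (38220 - 43*(-4 + 1*(-5*2 + (3 - 1)))*(-47))/(1/(470219 - 403371) - 112226) = (38220 - 43*(-4 + 1*(-10 + 2))*(-47))/(1/66848 - 112226) = (38220 - 43*(-4 + 1*(-8))*(-47))/(1/66848 - 112226) = (38220 - 43*(-4 - 8)*(-47))/(-7502083647/66848) = (38220 - 43*(-12)*(-47))*(-66848/7502083647) = (38220 + 516*(-47))*(-66848/7502083647) = (38220 - 24252)*(-66848/7502083647) = 13968*(-66848/7502083647) = -311244288/2500694549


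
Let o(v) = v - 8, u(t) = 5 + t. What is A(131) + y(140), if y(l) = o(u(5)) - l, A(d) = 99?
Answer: -39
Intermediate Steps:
o(v) = -8 + v
y(l) = 2 - l (y(l) = (-8 + (5 + 5)) - l = (-8 + 10) - l = 2 - l)
A(131) + y(140) = 99 + (2 - 1*140) = 99 + (2 - 140) = 99 - 138 = -39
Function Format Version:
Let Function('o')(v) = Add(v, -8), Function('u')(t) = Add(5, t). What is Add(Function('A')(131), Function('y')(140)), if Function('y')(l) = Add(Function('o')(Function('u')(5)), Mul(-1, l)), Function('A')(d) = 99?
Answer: -39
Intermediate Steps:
Function('o')(v) = Add(-8, v)
Function('y')(l) = Add(2, Mul(-1, l)) (Function('y')(l) = Add(Add(-8, Add(5, 5)), Mul(-1, l)) = Add(Add(-8, 10), Mul(-1, l)) = Add(2, Mul(-1, l)))
Add(Function('A')(131), Function('y')(140)) = Add(99, Add(2, Mul(-1, 140))) = Add(99, Add(2, -140)) = Add(99, -138) = -39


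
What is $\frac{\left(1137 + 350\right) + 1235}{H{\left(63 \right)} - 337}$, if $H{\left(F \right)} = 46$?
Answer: $- \frac{2722}{291} \approx -9.354$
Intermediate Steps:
$\frac{\left(1137 + 350\right) + 1235}{H{\left(63 \right)} - 337} = \frac{\left(1137 + 350\right) + 1235}{46 - 337} = \frac{1487 + 1235}{-291} = 2722 \left(- \frac{1}{291}\right) = - \frac{2722}{291}$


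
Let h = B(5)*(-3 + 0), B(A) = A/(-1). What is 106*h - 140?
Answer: 1450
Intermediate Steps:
B(A) = -A (B(A) = A*(-1) = -A)
h = 15 (h = (-1*5)*(-3 + 0) = -5*(-3) = 15)
106*h - 140 = 106*15 - 140 = 1590 - 140 = 1450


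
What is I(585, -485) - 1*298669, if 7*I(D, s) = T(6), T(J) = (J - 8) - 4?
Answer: -2090689/7 ≈ -2.9867e+5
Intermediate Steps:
T(J) = -12 + J (T(J) = (-8 + J) - 4 = -12 + J)
I(D, s) = -6/7 (I(D, s) = (-12 + 6)/7 = (1/7)*(-6) = -6/7)
I(585, -485) - 1*298669 = -6/7 - 1*298669 = -6/7 - 298669 = -2090689/7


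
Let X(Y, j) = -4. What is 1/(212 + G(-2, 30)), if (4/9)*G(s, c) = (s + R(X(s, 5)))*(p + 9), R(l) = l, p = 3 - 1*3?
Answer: 2/181 ≈ 0.011050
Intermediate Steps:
p = 0 (p = 3 - 3 = 0)
G(s, c) = -81 + 81*s/4 (G(s, c) = 9*((s - 4)*(0 + 9))/4 = 9*((-4 + s)*9)/4 = 9*(-36 + 9*s)/4 = -81 + 81*s/4)
1/(212 + G(-2, 30)) = 1/(212 + (-81 + (81/4)*(-2))) = 1/(212 + (-81 - 81/2)) = 1/(212 - 243/2) = 1/(181/2) = 2/181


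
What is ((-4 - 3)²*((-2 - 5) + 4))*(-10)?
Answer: 1470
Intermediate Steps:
((-4 - 3)²*((-2 - 5) + 4))*(-10) = ((-7)²*(-7 + 4))*(-10) = (49*(-3))*(-10) = -147*(-10) = 1470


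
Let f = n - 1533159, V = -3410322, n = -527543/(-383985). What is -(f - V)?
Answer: -720802962098/383985 ≈ -1.8772e+6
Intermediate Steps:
n = 527543/383985 (n = -527543*(-1/383985) = 527543/383985 ≈ 1.3739)
f = -588709531072/383985 (f = 527543/383985 - 1533159 = -588709531072/383985 ≈ -1.5332e+6)
-(f - V) = -(-588709531072/383985 - 1*(-3410322)) = -(-588709531072/383985 + 3410322) = -1*720802962098/383985 = -720802962098/383985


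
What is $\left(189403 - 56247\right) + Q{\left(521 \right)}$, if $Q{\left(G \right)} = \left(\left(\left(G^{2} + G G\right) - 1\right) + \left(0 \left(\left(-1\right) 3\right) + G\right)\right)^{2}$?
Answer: $295285866760$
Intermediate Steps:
$Q{\left(G \right)} = \left(-1 + G + 2 G^{2}\right)^{2}$ ($Q{\left(G \right)} = \left(\left(\left(G^{2} + G^{2}\right) - 1\right) + \left(0 \left(-3\right) + G\right)\right)^{2} = \left(\left(2 G^{2} - 1\right) + \left(0 + G\right)\right)^{2} = \left(\left(-1 + 2 G^{2}\right) + G\right)^{2} = \left(-1 + G + 2 G^{2}\right)^{2}$)
$\left(189403 - 56247\right) + Q{\left(521 \right)} = \left(189403 - 56247\right) + \left(-1 + 521 + 2 \cdot 521^{2}\right)^{2} = 133156 + \left(-1 + 521 + 2 \cdot 271441\right)^{2} = 133156 + \left(-1 + 521 + 542882\right)^{2} = 133156 + 543402^{2} = 133156 + 295285733604 = 295285866760$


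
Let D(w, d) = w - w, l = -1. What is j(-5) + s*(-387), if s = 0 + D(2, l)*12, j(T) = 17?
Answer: 17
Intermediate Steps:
D(w, d) = 0
s = 0 (s = 0 + 0*12 = 0 + 0 = 0)
j(-5) + s*(-387) = 17 + 0*(-387) = 17 + 0 = 17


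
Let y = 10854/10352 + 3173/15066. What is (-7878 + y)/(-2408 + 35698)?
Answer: -307120492109/1298003998320 ≈ -0.23661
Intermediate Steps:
y = 49093315/38990808 (y = 10854*(1/10352) + 3173*(1/15066) = 5427/5176 + 3173/15066 = 49093315/38990808 ≈ 1.2591)
(-7878 + y)/(-2408 + 35698) = (-7878 + 49093315/38990808)/(-2408 + 35698) = -307120492109/38990808/33290 = -307120492109/38990808*1/33290 = -307120492109/1298003998320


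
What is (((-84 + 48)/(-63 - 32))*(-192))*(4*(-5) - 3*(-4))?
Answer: 55296/95 ≈ 582.06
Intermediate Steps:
(((-84 + 48)/(-63 - 32))*(-192))*(4*(-5) - 3*(-4)) = (-36/(-95)*(-192))*(-20 + 12) = (-36*(-1/95)*(-192))*(-8) = ((36/95)*(-192))*(-8) = -6912/95*(-8) = 55296/95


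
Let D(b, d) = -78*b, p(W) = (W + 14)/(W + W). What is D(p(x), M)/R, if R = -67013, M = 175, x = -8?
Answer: -117/268052 ≈ -0.00043648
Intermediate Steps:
p(W) = (14 + W)/(2*W) (p(W) = (14 + W)/((2*W)) = (14 + W)*(1/(2*W)) = (14 + W)/(2*W))
D(p(x), M)/R = -39*(14 - 8)/(-8)/(-67013) = -39*(-1)*6/8*(-1/67013) = -78*(-3/8)*(-1/67013) = (117/4)*(-1/67013) = -117/268052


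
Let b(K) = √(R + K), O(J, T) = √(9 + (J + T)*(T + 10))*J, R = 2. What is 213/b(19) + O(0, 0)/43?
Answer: 71*√21/7 ≈ 46.480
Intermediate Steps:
O(J, T) = J*√(9 + (10 + T)*(J + T)) (O(J, T) = √(9 + (J + T)*(10 + T))*J = √(9 + (10 + T)*(J + T))*J = J*√(9 + (10 + T)*(J + T)))
b(K) = √(2 + K)
213/b(19) + O(0, 0)/43 = 213/(√(2 + 19)) + (0*√(9 + 0² + 10*0 + 10*0 + 0*0))/43 = 213/(√21) + (0*√(9 + 0 + 0 + 0 + 0))*(1/43) = 213*(√21/21) + (0*√9)*(1/43) = 71*√21/7 + (0*3)*(1/43) = 71*√21/7 + 0*(1/43) = 71*√21/7 + 0 = 71*√21/7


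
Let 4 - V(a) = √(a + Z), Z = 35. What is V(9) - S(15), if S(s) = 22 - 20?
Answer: 2 - 2*√11 ≈ -4.6332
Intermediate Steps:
S(s) = 2
V(a) = 4 - √(35 + a) (V(a) = 4 - √(a + 35) = 4 - √(35 + a))
V(9) - S(15) = (4 - √(35 + 9)) - 1*2 = (4 - √44) - 2 = (4 - 2*√11) - 2 = 2 - 2*√11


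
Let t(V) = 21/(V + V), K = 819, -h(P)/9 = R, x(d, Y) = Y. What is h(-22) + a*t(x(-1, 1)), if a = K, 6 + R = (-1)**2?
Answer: 17289/2 ≈ 8644.5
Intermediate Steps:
R = -5 (R = -6 + (-1)**2 = -6 + 1 = -5)
h(P) = 45 (h(P) = -9*(-5) = 45)
a = 819
t(V) = 21/(2*V) (t(V) = 21/((2*V)) = 21*(1/(2*V)) = 21/(2*V))
h(-22) + a*t(x(-1, 1)) = 45 + 819*((21/2)/1) = 45 + 819*((21/2)*1) = 45 + 819*(21/2) = 45 + 17199/2 = 17289/2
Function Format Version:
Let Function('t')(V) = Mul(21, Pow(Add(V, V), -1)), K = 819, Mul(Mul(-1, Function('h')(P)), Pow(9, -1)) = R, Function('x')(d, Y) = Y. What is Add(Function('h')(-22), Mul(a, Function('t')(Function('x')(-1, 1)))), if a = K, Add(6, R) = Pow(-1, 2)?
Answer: Rational(17289, 2) ≈ 8644.5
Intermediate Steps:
R = -5 (R = Add(-6, Pow(-1, 2)) = Add(-6, 1) = -5)
Function('h')(P) = 45 (Function('h')(P) = Mul(-9, -5) = 45)
a = 819
Function('t')(V) = Mul(Rational(21, 2), Pow(V, -1)) (Function('t')(V) = Mul(21, Pow(Mul(2, V), -1)) = Mul(21, Mul(Rational(1, 2), Pow(V, -1))) = Mul(Rational(21, 2), Pow(V, -1)))
Add(Function('h')(-22), Mul(a, Function('t')(Function('x')(-1, 1)))) = Add(45, Mul(819, Mul(Rational(21, 2), Pow(1, -1)))) = Add(45, Mul(819, Mul(Rational(21, 2), 1))) = Add(45, Mul(819, Rational(21, 2))) = Add(45, Rational(17199, 2)) = Rational(17289, 2)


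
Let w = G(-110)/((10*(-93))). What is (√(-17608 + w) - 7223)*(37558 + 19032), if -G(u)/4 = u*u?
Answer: -408749570 + 452720*I*√2372523/93 ≈ -4.0875e+8 + 7.4981e+6*I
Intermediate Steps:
G(u) = -4*u² (G(u) = -4*u*u = -4*u²)
w = 4840/93 (w = (-4*(-110)²)/((10*(-93))) = -4*12100/(-930) = -48400*(-1/930) = 4840/93 ≈ 52.043)
(√(-17608 + w) - 7223)*(37558 + 19032) = (√(-17608 + 4840/93) - 7223)*(37558 + 19032) = (√(-1632704/93) - 7223)*56590 = (8*I*√2372523/93 - 7223)*56590 = (-7223 + 8*I*√2372523/93)*56590 = -408749570 + 452720*I*√2372523/93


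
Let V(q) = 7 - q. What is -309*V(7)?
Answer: 0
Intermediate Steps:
-309*V(7) = -309*(7 - 1*7) = -309*(7 - 7) = -309*0 = 0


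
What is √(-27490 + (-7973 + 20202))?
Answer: I*√15261 ≈ 123.54*I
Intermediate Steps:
√(-27490 + (-7973 + 20202)) = √(-27490 + 12229) = √(-15261) = I*√15261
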